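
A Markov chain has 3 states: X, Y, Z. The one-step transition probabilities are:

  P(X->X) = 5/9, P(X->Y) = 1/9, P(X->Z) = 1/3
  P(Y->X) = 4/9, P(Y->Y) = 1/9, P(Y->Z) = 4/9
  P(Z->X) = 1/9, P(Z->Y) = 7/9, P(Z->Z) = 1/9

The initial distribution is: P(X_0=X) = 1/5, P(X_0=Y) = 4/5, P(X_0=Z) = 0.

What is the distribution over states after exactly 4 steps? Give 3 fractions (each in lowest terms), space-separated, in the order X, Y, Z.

Propagating the distribution step by step (d_{t+1} = d_t * P):
d_0 = (X=1/5, Y=4/5, Z=0)
  d_1[X] = 1/5*5/9 + 4/5*4/9 + 0*1/9 = 7/15
  d_1[Y] = 1/5*1/9 + 4/5*1/9 + 0*7/9 = 1/9
  d_1[Z] = 1/5*1/3 + 4/5*4/9 + 0*1/9 = 19/45
d_1 = (X=7/15, Y=1/9, Z=19/45)
  d_2[X] = 7/15*5/9 + 1/9*4/9 + 19/45*1/9 = 16/45
  d_2[Y] = 7/15*1/9 + 1/9*1/9 + 19/45*7/9 = 53/135
  d_2[Z] = 7/15*1/3 + 1/9*4/9 + 19/45*1/9 = 34/135
d_2 = (X=16/45, Y=53/135, Z=34/135)
  d_3[X] = 16/45*5/9 + 53/135*4/9 + 34/135*1/9 = 2/5
  d_3[Y] = 16/45*1/9 + 53/135*1/9 + 34/135*7/9 = 113/405
  d_3[Z] = 16/45*1/3 + 53/135*4/9 + 34/135*1/9 = 26/81
d_3 = (X=2/5, Y=113/405, Z=26/81)
  d_4[X] = 2/5*5/9 + 113/405*4/9 + 26/81*1/9 = 464/1215
  d_4[Y] = 2/5*1/9 + 113/405*1/9 + 26/81*7/9 = 79/243
  d_4[Z] = 2/5*1/3 + 113/405*4/9 + 26/81*1/9 = 356/1215
d_4 = (X=464/1215, Y=79/243, Z=356/1215)

Answer: 464/1215 79/243 356/1215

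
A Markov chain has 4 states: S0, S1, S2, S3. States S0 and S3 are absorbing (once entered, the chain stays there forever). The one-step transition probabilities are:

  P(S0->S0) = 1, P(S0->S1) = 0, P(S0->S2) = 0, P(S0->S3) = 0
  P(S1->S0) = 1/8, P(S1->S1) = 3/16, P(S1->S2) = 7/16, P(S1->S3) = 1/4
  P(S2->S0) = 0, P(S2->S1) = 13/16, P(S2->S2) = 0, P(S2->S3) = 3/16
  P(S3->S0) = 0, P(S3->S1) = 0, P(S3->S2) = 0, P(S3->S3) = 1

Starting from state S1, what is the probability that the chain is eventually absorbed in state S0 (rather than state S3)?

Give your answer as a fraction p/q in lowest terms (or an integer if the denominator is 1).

Answer: 32/117

Derivation:
Let a_i = P(absorbed in S0 | start in state i).
Boundary conditions: a_S0 = 1, a_S3 = 0.
For each transient state i, a_i = sum_j P(i->j) * a_j:
  a_S1 = 1/8*a_S0 + 3/16*a_S1 + 7/16*a_S2 + 1/4*a_S3
  a_S2 = 0*a_S0 + 13/16*a_S1 + 0*a_S2 + 3/16*a_S3

Substituting a_S0 = 1 and a_S3 = 0, rearrange to (I - Q) a = r where r[i] = P(i -> S0):
  [13/16, -7/16] . (a_S1, a_S2) = 1/8
  [-13/16, 1] . (a_S1, a_S2) = 0

Solving yields:
  a_S1 = 32/117
  a_S2 = 2/9

Starting state is S1, so the absorption probability is a_S1 = 32/117.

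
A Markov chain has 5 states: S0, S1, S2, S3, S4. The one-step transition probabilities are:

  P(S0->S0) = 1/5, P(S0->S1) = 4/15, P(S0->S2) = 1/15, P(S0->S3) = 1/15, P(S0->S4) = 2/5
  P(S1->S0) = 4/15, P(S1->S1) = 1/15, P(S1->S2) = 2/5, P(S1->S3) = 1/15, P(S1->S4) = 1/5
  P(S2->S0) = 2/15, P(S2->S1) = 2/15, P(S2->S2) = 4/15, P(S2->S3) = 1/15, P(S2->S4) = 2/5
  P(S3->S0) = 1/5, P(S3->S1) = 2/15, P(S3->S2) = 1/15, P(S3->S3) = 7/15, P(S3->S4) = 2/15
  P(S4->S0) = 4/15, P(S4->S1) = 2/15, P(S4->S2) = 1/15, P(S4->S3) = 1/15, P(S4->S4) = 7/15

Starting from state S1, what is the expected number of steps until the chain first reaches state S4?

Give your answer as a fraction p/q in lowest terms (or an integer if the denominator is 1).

Let h_i = expected steps to first reach S4 from state i.
Boundary: h_S4 = 0.
First-step equations for the other states:
  h_S0 = 1 + 1/5*h_S0 + 4/15*h_S1 + 1/15*h_S2 + 1/15*h_S3 + 2/5*h_S4
  h_S1 = 1 + 4/15*h_S0 + 1/15*h_S1 + 2/5*h_S2 + 1/15*h_S3 + 1/5*h_S4
  h_S2 = 1 + 2/15*h_S0 + 2/15*h_S1 + 4/15*h_S2 + 1/15*h_S3 + 2/5*h_S4
  h_S3 = 1 + 1/5*h_S0 + 2/15*h_S1 + 1/15*h_S2 + 7/15*h_S3 + 2/15*h_S4

Substituting h_S4 = 0 and rearranging gives the linear system (I - Q) h = 1:
  [4/5, -4/15, -1/15, -1/15] . (h_S0, h_S1, h_S2, h_S3) = 1
  [-4/15, 14/15, -2/5, -1/15] . (h_S0, h_S1, h_S2, h_S3) = 1
  [-2/15, -2/15, 11/15, -1/15] . (h_S0, h_S1, h_S2, h_S3) = 1
  [-1/5, -2/15, -1/15, 8/15] . (h_S0, h_S1, h_S2, h_S3) = 1

Solving yields:
  h_S0 = 3051/1013
  h_S1 = 3537/1013
  h_S2 = 2970/1013
  h_S3 = 4299/1013

Starting state is S1, so the expected hitting time is h_S1 = 3537/1013.

Answer: 3537/1013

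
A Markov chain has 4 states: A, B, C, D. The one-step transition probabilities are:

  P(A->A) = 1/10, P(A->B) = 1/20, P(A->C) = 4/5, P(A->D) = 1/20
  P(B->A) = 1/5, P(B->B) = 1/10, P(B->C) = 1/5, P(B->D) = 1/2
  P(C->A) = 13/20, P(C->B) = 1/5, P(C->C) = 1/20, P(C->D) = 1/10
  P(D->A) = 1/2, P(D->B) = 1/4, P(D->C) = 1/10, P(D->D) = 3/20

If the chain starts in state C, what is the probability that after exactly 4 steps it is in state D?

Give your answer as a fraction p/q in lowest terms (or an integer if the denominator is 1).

Answer: 24117/160000

Derivation:
Computing P^4 by repeated multiplication:
P^1 =
  A: [1/10, 1/20, 4/5, 1/20]
  B: [1/5, 1/10, 1/5, 1/2]
  C: [13/20, 1/5, 1/20, 1/10]
  D: [1/2, 1/4, 1/10, 3/20]
P^2 =
  A: [113/200, 73/400, 27/200, 47/400]
  B: [21/50, 37/200, 6/25, 31/200]
  C: [3/16, 7/80, 229/400, 61/400]
  D: [6/25, 43/400, 47/100, 73/400]
P^3 =
  A: [479/2000, 823/8000, 507/1000, 241/1600]
  B: [5/16, 101/800, 801/2000, 643/4000]
  C: [3877/8000, 683/4000, 1691/8000, 533/4000]
  D: [1769/4000, 1299/8000, 1021/4000, 1121/8000]
P^4 =
  A: [35951/80000, 25811/160000, 20207/80000, 21873/160000]
  B: [993/2500, 11883/80000, 6227/20000, 11433/80000]
  C: [45861/160000, 18703/160000, 71319/160000, 24117/160000]
  D: [12507/40000, 19909/160000, 8261/20000, 959/6400]

(P^4)[C -> D] = 24117/160000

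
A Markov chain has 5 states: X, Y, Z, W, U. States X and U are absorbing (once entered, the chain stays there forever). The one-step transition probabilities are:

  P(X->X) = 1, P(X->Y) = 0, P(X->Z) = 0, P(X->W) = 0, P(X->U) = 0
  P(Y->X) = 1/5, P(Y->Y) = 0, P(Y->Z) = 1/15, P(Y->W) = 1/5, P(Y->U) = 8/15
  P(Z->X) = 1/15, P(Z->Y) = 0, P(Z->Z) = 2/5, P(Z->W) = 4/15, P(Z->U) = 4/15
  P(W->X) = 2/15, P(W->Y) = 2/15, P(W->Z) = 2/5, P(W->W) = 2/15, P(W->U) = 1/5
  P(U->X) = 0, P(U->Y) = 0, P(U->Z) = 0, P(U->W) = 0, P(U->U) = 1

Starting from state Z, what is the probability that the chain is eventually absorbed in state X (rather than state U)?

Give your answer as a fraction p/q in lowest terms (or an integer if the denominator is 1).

Let a_i = P(absorbed in X | start in state i).
Boundary conditions: a_X = 1, a_U = 0.
For each transient state i, a_i = sum_j P(i->j) * a_j:
  a_Y = 1/5*a_X + 0*a_Y + 1/15*a_Z + 1/5*a_W + 8/15*a_U
  a_Z = 1/15*a_X + 0*a_Y + 2/5*a_Z + 4/15*a_W + 4/15*a_U
  a_W = 2/15*a_X + 2/15*a_Y + 2/5*a_Z + 2/15*a_W + 1/5*a_U

Substituting a_X = 1 and a_U = 0, rearrange to (I - Q) a = r where r[i] = P(i -> X):
  [1, -1/15, -1/5] . (a_Y, a_Z, a_W) = 1/5
  [0, 3/5, -4/15] . (a_Y, a_Z, a_W) = 1/15
  [-2/15, -2/5, 13/15] . (a_Y, a_Z, a_W) = 2/15

Solving yields:
  a_Y = 12/43
  a_Z = 333/1333
  a_W = 416/1333

Starting state is Z, so the absorption probability is a_Z = 333/1333.

Answer: 333/1333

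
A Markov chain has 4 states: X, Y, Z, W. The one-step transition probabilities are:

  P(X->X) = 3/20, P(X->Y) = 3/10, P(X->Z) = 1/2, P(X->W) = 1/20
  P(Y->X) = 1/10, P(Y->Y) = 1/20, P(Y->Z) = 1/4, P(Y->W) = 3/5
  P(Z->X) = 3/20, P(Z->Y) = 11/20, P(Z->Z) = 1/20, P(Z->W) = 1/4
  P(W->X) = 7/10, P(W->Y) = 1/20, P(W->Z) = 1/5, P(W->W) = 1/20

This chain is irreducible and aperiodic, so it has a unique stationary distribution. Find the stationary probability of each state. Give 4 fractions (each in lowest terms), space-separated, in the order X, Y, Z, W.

Answer: 4653/17425 4249/17425 4429/17425 4094/17425

Derivation:
The stationary distribution satisfies pi = pi * P, i.e.:
  pi_X = 3/20*pi_X + 1/10*pi_Y + 3/20*pi_Z + 7/10*pi_W
  pi_Y = 3/10*pi_X + 1/20*pi_Y + 11/20*pi_Z + 1/20*pi_W
  pi_Z = 1/2*pi_X + 1/4*pi_Y + 1/20*pi_Z + 1/5*pi_W
  pi_W = 1/20*pi_X + 3/5*pi_Y + 1/4*pi_Z + 1/20*pi_W
with normalization: pi_X + pi_Y + pi_Z + pi_W = 1.

Using the first 3 balance equations plus normalization, the linear system A*pi = b is:
  [-17/20, 1/10, 3/20, 7/10] . pi = 0
  [3/10, -19/20, 11/20, 1/20] . pi = 0
  [1/2, 1/4, -19/20, 1/5] . pi = 0
  [1, 1, 1, 1] . pi = 1

Solving yields:
  pi_X = 4653/17425
  pi_Y = 4249/17425
  pi_Z = 4429/17425
  pi_W = 4094/17425

Verification (pi * P):
  4653/17425*3/20 + 4249/17425*1/10 + 4429/17425*3/20 + 4094/17425*7/10 = 4653/17425 = pi_X  (ok)
  4653/17425*3/10 + 4249/17425*1/20 + 4429/17425*11/20 + 4094/17425*1/20 = 4249/17425 = pi_Y  (ok)
  4653/17425*1/2 + 4249/17425*1/4 + 4429/17425*1/20 + 4094/17425*1/5 = 4429/17425 = pi_Z  (ok)
  4653/17425*1/20 + 4249/17425*3/5 + 4429/17425*1/4 + 4094/17425*1/20 = 4094/17425 = pi_W  (ok)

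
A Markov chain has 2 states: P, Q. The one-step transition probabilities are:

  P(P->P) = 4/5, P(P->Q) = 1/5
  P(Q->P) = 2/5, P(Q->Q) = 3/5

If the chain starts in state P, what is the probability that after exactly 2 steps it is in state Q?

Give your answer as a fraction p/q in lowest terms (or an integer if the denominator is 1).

Answer: 7/25

Derivation:
Computing P^2 by repeated multiplication:
P^1 =
  P: [4/5, 1/5]
  Q: [2/5, 3/5]
P^2 =
  P: [18/25, 7/25]
  Q: [14/25, 11/25]

(P^2)[P -> Q] = 7/25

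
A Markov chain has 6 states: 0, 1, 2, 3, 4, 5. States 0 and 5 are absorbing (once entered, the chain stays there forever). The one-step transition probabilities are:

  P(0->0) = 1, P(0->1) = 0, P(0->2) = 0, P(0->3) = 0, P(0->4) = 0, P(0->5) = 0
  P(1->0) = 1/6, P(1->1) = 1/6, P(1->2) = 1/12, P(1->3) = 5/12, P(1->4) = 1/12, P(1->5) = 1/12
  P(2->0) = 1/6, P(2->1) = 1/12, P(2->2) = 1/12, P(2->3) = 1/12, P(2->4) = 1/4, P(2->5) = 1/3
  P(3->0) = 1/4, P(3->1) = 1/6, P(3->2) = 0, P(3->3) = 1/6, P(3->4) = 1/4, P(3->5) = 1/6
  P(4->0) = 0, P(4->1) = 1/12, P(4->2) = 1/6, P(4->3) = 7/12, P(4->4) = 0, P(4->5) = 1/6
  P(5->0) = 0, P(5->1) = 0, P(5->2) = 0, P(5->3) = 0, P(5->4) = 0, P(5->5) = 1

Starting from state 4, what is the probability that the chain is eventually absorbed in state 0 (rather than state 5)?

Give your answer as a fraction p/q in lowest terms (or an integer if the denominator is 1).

Let a_i = P(absorbed in 0 | start in state i).
Boundary conditions: a_0 = 1, a_5 = 0.
For each transient state i, a_i = sum_j P(i->j) * a_j:
  a_1 = 1/6*a_0 + 1/6*a_1 + 1/12*a_2 + 5/12*a_3 + 1/12*a_4 + 1/12*a_5
  a_2 = 1/6*a_0 + 1/12*a_1 + 1/12*a_2 + 1/12*a_3 + 1/4*a_4 + 1/3*a_5
  a_3 = 1/4*a_0 + 1/6*a_1 + 0*a_2 + 1/6*a_3 + 1/4*a_4 + 1/6*a_5
  a_4 = 0*a_0 + 1/12*a_1 + 1/6*a_2 + 7/12*a_3 + 0*a_4 + 1/6*a_5

Substituting a_0 = 1 and a_5 = 0, rearrange to (I - Q) a = r where r[i] = P(i -> 0):
  [5/6, -1/12, -5/12, -1/12] . (a_1, a_2, a_3, a_4) = 1/6
  [-1/12, 11/12, -1/12, -1/4] . (a_1, a_2, a_3, a_4) = 1/6
  [-1/6, 0, 5/6, -1/4] . (a_1, a_2, a_3, a_4) = 1/4
  [-1/12, -1/6, -7/12, 1] . (a_1, a_2, a_3, a_4) = 0

Solving yields:
  a_1 = 4570/8289
  a_2 = 1097/2763
  a_3 = 4460/8289
  a_4 = 1177/2763

Starting state is 4, so the absorption probability is a_4 = 1177/2763.

Answer: 1177/2763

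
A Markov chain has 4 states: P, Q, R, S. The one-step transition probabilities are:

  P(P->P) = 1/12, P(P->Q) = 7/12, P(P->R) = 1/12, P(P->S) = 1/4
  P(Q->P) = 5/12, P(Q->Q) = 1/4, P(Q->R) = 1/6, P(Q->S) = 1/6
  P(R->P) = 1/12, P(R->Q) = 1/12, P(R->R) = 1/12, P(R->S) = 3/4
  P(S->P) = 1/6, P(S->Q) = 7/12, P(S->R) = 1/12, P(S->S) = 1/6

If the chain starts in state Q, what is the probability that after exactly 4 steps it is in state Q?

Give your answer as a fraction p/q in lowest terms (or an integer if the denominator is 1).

Answer: 85/216

Derivation:
Computing P^4 by repeated multiplication:
P^1 =
  P: [1/12, 7/12, 1/12, 1/4]
  Q: [5/12, 1/4, 1/6, 1/6]
  R: [1/12, 1/12, 1/12, 3/4]
  S: [1/6, 7/12, 1/12, 1/6]
P^2 =
  P: [43/144, 25/72, 19/144, 2/9]
  Q: [13/72, 5/12, 5/48, 43/144]
  R: [25/144, 37/72, 13/144, 2/9]
  S: [7/24, 25/72, 19/144, 11/48]
P^3 =
  P: [47/216, 347/864, 97/864, 29/108]
  Q: [427/1728, 113/288, 17/144, 419/1728]
  R: [59/216, 317/864, 109/864, 101/432]
  S: [377/1728, 347/864, 97/864, 463/1728]
P^4 =
  P: [23/96, 2039/5184, 1211/10368, 865/3456]
  Q: [4859/20736, 85/216, 401/3456, 5311/20736]
  R: [389/1728, 2063/5184, 1181/10368, 101/384]
  S: [4967/20736, 2039/5184, 1211/10368, 5191/20736]

(P^4)[Q -> Q] = 85/216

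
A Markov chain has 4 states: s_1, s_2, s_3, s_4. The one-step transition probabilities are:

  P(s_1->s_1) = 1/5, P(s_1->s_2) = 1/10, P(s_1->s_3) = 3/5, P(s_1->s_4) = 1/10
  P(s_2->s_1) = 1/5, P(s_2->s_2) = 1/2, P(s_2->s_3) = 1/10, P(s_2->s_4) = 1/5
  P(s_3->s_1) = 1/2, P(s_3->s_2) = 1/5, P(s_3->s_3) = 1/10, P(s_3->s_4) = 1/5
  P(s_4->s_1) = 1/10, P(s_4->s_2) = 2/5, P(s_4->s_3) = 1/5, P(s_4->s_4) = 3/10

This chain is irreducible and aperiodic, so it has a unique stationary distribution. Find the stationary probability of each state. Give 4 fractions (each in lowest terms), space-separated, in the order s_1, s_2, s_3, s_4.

Answer: 193/758 231/758 187/758 147/758

Derivation:
The stationary distribution satisfies pi = pi * P, i.e.:
  pi_s_1 = 1/5*pi_s_1 + 1/5*pi_s_2 + 1/2*pi_s_3 + 1/10*pi_s_4
  pi_s_2 = 1/10*pi_s_1 + 1/2*pi_s_2 + 1/5*pi_s_3 + 2/5*pi_s_4
  pi_s_3 = 3/5*pi_s_1 + 1/10*pi_s_2 + 1/10*pi_s_3 + 1/5*pi_s_4
  pi_s_4 = 1/10*pi_s_1 + 1/5*pi_s_2 + 1/5*pi_s_3 + 3/10*pi_s_4
with normalization: pi_s_1 + pi_s_2 + pi_s_3 + pi_s_4 = 1.

Using the first 3 balance equations plus normalization, the linear system A*pi = b is:
  [-4/5, 1/5, 1/2, 1/10] . pi = 0
  [1/10, -1/2, 1/5, 2/5] . pi = 0
  [3/5, 1/10, -9/10, 1/5] . pi = 0
  [1, 1, 1, 1] . pi = 1

Solving yields:
  pi_s_1 = 193/758
  pi_s_2 = 231/758
  pi_s_3 = 187/758
  pi_s_4 = 147/758

Verification (pi * P):
  193/758*1/5 + 231/758*1/5 + 187/758*1/2 + 147/758*1/10 = 193/758 = pi_s_1  (ok)
  193/758*1/10 + 231/758*1/2 + 187/758*1/5 + 147/758*2/5 = 231/758 = pi_s_2  (ok)
  193/758*3/5 + 231/758*1/10 + 187/758*1/10 + 147/758*1/5 = 187/758 = pi_s_3  (ok)
  193/758*1/10 + 231/758*1/5 + 187/758*1/5 + 147/758*3/10 = 147/758 = pi_s_4  (ok)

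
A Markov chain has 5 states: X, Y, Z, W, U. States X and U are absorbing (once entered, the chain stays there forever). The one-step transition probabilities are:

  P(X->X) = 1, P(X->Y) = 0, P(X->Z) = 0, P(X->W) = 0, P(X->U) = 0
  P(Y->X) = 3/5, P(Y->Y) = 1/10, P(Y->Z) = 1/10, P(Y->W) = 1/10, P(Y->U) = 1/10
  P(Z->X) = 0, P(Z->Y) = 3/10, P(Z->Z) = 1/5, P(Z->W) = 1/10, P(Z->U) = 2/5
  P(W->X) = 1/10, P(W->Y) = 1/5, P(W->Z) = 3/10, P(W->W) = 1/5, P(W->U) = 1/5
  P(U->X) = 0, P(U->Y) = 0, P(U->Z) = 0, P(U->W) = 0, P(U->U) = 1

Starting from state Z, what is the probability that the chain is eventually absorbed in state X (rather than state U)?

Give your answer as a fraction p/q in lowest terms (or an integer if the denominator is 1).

Answer: 28/83

Derivation:
Let a_i = P(absorbed in X | start in state i).
Boundary conditions: a_X = 1, a_U = 0.
For each transient state i, a_i = sum_j P(i->j) * a_j:
  a_Y = 3/5*a_X + 1/10*a_Y + 1/10*a_Z + 1/10*a_W + 1/10*a_U
  a_Z = 0*a_X + 3/10*a_Y + 1/5*a_Z + 1/10*a_W + 2/5*a_U
  a_W = 1/10*a_X + 1/5*a_Y + 3/10*a_Z + 1/5*a_W + 1/5*a_U

Substituting a_X = 1 and a_U = 0, rearrange to (I - Q) a = r where r[i] = P(i -> X):
  [9/10, -1/10, -1/10] . (a_Y, a_Z, a_W) = 3/5
  [-3/10, 4/5, -1/10] . (a_Y, a_Z, a_W) = 0
  [-1/5, -3/10, 4/5] . (a_Y, a_Z, a_W) = 1/10

Solving yields:
  a_Y = 125/166
  a_Z = 28/83
  a_W = 73/166

Starting state is Z, so the absorption probability is a_Z = 28/83.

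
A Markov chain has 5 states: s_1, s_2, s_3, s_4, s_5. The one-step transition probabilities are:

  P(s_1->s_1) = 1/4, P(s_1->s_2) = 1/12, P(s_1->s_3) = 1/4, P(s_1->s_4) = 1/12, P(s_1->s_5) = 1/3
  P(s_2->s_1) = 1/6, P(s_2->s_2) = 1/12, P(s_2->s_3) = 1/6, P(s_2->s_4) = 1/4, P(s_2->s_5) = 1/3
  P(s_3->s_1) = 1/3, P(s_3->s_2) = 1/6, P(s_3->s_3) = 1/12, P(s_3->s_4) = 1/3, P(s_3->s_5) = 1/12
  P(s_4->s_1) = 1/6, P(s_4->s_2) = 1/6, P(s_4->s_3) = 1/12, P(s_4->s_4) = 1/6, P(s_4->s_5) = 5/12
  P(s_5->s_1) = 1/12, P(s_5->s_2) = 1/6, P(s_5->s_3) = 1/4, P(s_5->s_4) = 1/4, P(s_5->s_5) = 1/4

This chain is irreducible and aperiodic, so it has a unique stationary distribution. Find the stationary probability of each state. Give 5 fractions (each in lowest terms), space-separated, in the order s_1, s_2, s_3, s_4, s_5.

Answer: 569/3034 423/3034 4213/24272 5225/24272 3449/12136

Derivation:
The stationary distribution satisfies pi = pi * P, i.e.:
  pi_s_1 = 1/4*pi_s_1 + 1/6*pi_s_2 + 1/3*pi_s_3 + 1/6*pi_s_4 + 1/12*pi_s_5
  pi_s_2 = 1/12*pi_s_1 + 1/12*pi_s_2 + 1/6*pi_s_3 + 1/6*pi_s_4 + 1/6*pi_s_5
  pi_s_3 = 1/4*pi_s_1 + 1/6*pi_s_2 + 1/12*pi_s_3 + 1/12*pi_s_4 + 1/4*pi_s_5
  pi_s_4 = 1/12*pi_s_1 + 1/4*pi_s_2 + 1/3*pi_s_3 + 1/6*pi_s_4 + 1/4*pi_s_5
  pi_s_5 = 1/3*pi_s_1 + 1/3*pi_s_2 + 1/12*pi_s_3 + 5/12*pi_s_4 + 1/4*pi_s_5
with normalization: pi_s_1 + pi_s_2 + pi_s_3 + pi_s_4 + pi_s_5 = 1.

Using the first 4 balance equations plus normalization, the linear system A*pi = b is:
  [-3/4, 1/6, 1/3, 1/6, 1/12] . pi = 0
  [1/12, -11/12, 1/6, 1/6, 1/6] . pi = 0
  [1/4, 1/6, -11/12, 1/12, 1/4] . pi = 0
  [1/12, 1/4, 1/3, -5/6, 1/4] . pi = 0
  [1, 1, 1, 1, 1] . pi = 1

Solving yields:
  pi_s_1 = 569/3034
  pi_s_2 = 423/3034
  pi_s_3 = 4213/24272
  pi_s_4 = 5225/24272
  pi_s_5 = 3449/12136

Verification (pi * P):
  569/3034*1/4 + 423/3034*1/6 + 4213/24272*1/3 + 5225/24272*1/6 + 3449/12136*1/12 = 569/3034 = pi_s_1  (ok)
  569/3034*1/12 + 423/3034*1/12 + 4213/24272*1/6 + 5225/24272*1/6 + 3449/12136*1/6 = 423/3034 = pi_s_2  (ok)
  569/3034*1/4 + 423/3034*1/6 + 4213/24272*1/12 + 5225/24272*1/12 + 3449/12136*1/4 = 4213/24272 = pi_s_3  (ok)
  569/3034*1/12 + 423/3034*1/4 + 4213/24272*1/3 + 5225/24272*1/6 + 3449/12136*1/4 = 5225/24272 = pi_s_4  (ok)
  569/3034*1/3 + 423/3034*1/3 + 4213/24272*1/12 + 5225/24272*5/12 + 3449/12136*1/4 = 3449/12136 = pi_s_5  (ok)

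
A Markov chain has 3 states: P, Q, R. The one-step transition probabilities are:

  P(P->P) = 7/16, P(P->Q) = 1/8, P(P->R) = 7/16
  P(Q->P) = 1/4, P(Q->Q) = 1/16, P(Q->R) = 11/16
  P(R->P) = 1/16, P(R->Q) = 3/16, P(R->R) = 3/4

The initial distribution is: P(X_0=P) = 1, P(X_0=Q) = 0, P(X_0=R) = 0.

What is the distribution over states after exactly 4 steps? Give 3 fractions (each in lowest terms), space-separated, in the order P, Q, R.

Propagating the distribution step by step (d_{t+1} = d_t * P):
d_0 = (P=1, Q=0, R=0)
  d_1[P] = 1*7/16 + 0*1/4 + 0*1/16 = 7/16
  d_1[Q] = 1*1/8 + 0*1/16 + 0*3/16 = 1/8
  d_1[R] = 1*7/16 + 0*11/16 + 0*3/4 = 7/16
d_1 = (P=7/16, Q=1/8, R=7/16)
  d_2[P] = 7/16*7/16 + 1/8*1/4 + 7/16*1/16 = 1/4
  d_2[Q] = 7/16*1/8 + 1/8*1/16 + 7/16*3/16 = 37/256
  d_2[R] = 7/16*7/16 + 1/8*11/16 + 7/16*3/4 = 155/256
d_2 = (P=1/4, Q=37/256, R=155/256)
  d_3[P] = 1/4*7/16 + 37/256*1/4 + 155/256*1/16 = 751/4096
  d_3[Q] = 1/4*1/8 + 37/256*1/16 + 155/256*3/16 = 315/2048
  d_3[R] = 1/4*7/16 + 37/256*11/16 + 155/256*3/4 = 2715/4096
d_3 = (P=751/4096, Q=315/2048, R=2715/4096)
  d_4[P] = 751/4096*7/16 + 315/2048*1/4 + 2715/4096*1/16 = 2623/16384
  d_4[Q] = 751/4096*1/8 + 315/2048*1/16 + 2715/4096*3/16 = 10277/65536
  d_4[R] = 751/4096*7/16 + 315/2048*11/16 + 2715/4096*3/4 = 44767/65536
d_4 = (P=2623/16384, Q=10277/65536, R=44767/65536)

Answer: 2623/16384 10277/65536 44767/65536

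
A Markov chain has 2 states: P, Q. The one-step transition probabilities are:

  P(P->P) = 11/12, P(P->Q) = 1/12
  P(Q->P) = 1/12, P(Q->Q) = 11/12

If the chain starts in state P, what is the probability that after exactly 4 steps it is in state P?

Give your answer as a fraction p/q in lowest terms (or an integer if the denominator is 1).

Answer: 1921/2592

Derivation:
Computing P^4 by repeated multiplication:
P^1 =
  P: [11/12, 1/12]
  Q: [1/12, 11/12]
P^2 =
  P: [61/72, 11/72]
  Q: [11/72, 61/72]
P^3 =
  P: [341/432, 91/432]
  Q: [91/432, 341/432]
P^4 =
  P: [1921/2592, 671/2592]
  Q: [671/2592, 1921/2592]

(P^4)[P -> P] = 1921/2592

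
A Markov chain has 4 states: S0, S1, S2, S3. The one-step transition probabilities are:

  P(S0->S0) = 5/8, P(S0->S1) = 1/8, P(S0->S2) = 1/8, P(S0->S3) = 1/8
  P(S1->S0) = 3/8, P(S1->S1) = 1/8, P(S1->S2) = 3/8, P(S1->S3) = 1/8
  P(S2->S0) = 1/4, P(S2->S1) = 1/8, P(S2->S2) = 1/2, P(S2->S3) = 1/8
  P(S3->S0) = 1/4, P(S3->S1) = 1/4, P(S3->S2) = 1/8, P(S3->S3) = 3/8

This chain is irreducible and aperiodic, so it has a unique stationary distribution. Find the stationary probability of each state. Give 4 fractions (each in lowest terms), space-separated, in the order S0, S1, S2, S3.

Answer: 103/240 7/48 31/120 1/6

Derivation:
The stationary distribution satisfies pi = pi * P, i.e.:
  pi_S0 = 5/8*pi_S0 + 3/8*pi_S1 + 1/4*pi_S2 + 1/4*pi_S3
  pi_S1 = 1/8*pi_S0 + 1/8*pi_S1 + 1/8*pi_S2 + 1/4*pi_S3
  pi_S2 = 1/8*pi_S0 + 3/8*pi_S1 + 1/2*pi_S2 + 1/8*pi_S3
  pi_S3 = 1/8*pi_S0 + 1/8*pi_S1 + 1/8*pi_S2 + 3/8*pi_S3
with normalization: pi_S0 + pi_S1 + pi_S2 + pi_S3 = 1.

Using the first 3 balance equations plus normalization, the linear system A*pi = b is:
  [-3/8, 3/8, 1/4, 1/4] . pi = 0
  [1/8, -7/8, 1/8, 1/4] . pi = 0
  [1/8, 3/8, -1/2, 1/8] . pi = 0
  [1, 1, 1, 1] . pi = 1

Solving yields:
  pi_S0 = 103/240
  pi_S1 = 7/48
  pi_S2 = 31/120
  pi_S3 = 1/6

Verification (pi * P):
  103/240*5/8 + 7/48*3/8 + 31/120*1/4 + 1/6*1/4 = 103/240 = pi_S0  (ok)
  103/240*1/8 + 7/48*1/8 + 31/120*1/8 + 1/6*1/4 = 7/48 = pi_S1  (ok)
  103/240*1/8 + 7/48*3/8 + 31/120*1/2 + 1/6*1/8 = 31/120 = pi_S2  (ok)
  103/240*1/8 + 7/48*1/8 + 31/120*1/8 + 1/6*3/8 = 1/6 = pi_S3  (ok)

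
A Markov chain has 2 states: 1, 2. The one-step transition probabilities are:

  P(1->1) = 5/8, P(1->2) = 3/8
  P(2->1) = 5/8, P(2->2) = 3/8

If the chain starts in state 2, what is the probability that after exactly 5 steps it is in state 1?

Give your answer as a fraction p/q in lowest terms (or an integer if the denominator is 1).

Computing P^5 by repeated multiplication:
P^1 =
  1: [5/8, 3/8]
  2: [5/8, 3/8]
P^2 =
  1: [5/8, 3/8]
  2: [5/8, 3/8]
P^3 =
  1: [5/8, 3/8]
  2: [5/8, 3/8]
P^4 =
  1: [5/8, 3/8]
  2: [5/8, 3/8]
P^5 =
  1: [5/8, 3/8]
  2: [5/8, 3/8]

(P^5)[2 -> 1] = 5/8

Answer: 5/8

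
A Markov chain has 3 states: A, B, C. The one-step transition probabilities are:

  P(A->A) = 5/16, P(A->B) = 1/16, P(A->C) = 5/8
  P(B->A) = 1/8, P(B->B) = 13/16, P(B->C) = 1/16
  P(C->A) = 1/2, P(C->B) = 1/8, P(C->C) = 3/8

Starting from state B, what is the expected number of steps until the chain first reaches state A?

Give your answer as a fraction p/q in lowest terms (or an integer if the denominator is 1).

Answer: 44/7

Derivation:
Let h_i = expected steps to first reach A from state i.
Boundary: h_A = 0.
First-step equations for the other states:
  h_B = 1 + 1/8*h_A + 13/16*h_B + 1/16*h_C
  h_C = 1 + 1/2*h_A + 1/8*h_B + 3/8*h_C

Substituting h_A = 0 and rearranging gives the linear system (I - Q) h = 1:
  [3/16, -1/16] . (h_B, h_C) = 1
  [-1/8, 5/8] . (h_B, h_C) = 1

Solving yields:
  h_B = 44/7
  h_C = 20/7

Starting state is B, so the expected hitting time is h_B = 44/7.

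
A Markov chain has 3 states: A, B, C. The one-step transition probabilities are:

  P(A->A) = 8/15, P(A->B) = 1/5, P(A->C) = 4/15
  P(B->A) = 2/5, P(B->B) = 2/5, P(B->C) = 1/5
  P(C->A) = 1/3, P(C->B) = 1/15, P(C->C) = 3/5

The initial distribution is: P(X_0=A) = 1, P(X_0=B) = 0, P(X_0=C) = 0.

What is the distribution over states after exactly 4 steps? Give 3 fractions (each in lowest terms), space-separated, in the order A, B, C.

Answer: 4393/10125 3208/16875 19036/50625

Derivation:
Propagating the distribution step by step (d_{t+1} = d_t * P):
d_0 = (A=1, B=0, C=0)
  d_1[A] = 1*8/15 + 0*2/5 + 0*1/3 = 8/15
  d_1[B] = 1*1/5 + 0*2/5 + 0*1/15 = 1/5
  d_1[C] = 1*4/15 + 0*1/5 + 0*3/5 = 4/15
d_1 = (A=8/15, B=1/5, C=4/15)
  d_2[A] = 8/15*8/15 + 1/5*2/5 + 4/15*1/3 = 34/75
  d_2[B] = 8/15*1/5 + 1/5*2/5 + 4/15*1/15 = 46/225
  d_2[C] = 8/15*4/15 + 1/5*1/5 + 4/15*3/5 = 77/225
d_2 = (A=34/75, B=46/225, C=77/225)
  d_3[A] = 34/75*8/15 + 46/225*2/5 + 77/225*1/3 = 1477/3375
  d_3[B] = 34/75*1/5 + 46/225*2/5 + 77/225*1/15 = 659/3375
  d_3[C] = 34/75*4/15 + 46/225*1/5 + 77/225*3/5 = 413/1125
d_3 = (A=1477/3375, B=659/3375, C=413/1125)
  d_4[A] = 1477/3375*8/15 + 659/3375*2/5 + 413/1125*1/3 = 4393/10125
  d_4[B] = 1477/3375*1/5 + 659/3375*2/5 + 413/1125*1/15 = 3208/16875
  d_4[C] = 1477/3375*4/15 + 659/3375*1/5 + 413/1125*3/5 = 19036/50625
d_4 = (A=4393/10125, B=3208/16875, C=19036/50625)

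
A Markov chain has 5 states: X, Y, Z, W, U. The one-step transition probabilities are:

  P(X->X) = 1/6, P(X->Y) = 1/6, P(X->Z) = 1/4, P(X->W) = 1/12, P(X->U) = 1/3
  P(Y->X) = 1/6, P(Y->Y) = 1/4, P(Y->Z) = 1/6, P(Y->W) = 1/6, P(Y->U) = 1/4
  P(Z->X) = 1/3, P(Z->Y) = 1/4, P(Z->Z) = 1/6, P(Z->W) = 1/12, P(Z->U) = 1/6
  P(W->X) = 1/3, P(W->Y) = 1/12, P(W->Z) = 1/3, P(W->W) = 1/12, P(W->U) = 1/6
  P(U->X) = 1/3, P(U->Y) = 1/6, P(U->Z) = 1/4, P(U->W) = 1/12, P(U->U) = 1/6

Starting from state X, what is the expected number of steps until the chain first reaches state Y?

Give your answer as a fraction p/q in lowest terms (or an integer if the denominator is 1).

Let h_i = expected steps to first reach Y from state i.
Boundary: h_Y = 0.
First-step equations for the other states:
  h_X = 1 + 1/6*h_X + 1/6*h_Y + 1/4*h_Z + 1/12*h_W + 1/3*h_U
  h_Z = 1 + 1/3*h_X + 1/4*h_Y + 1/6*h_Z + 1/12*h_W + 1/6*h_U
  h_W = 1 + 1/3*h_X + 1/12*h_Y + 1/3*h_Z + 1/12*h_W + 1/6*h_U
  h_U = 1 + 1/3*h_X + 1/6*h_Y + 1/4*h_Z + 1/12*h_W + 1/6*h_U

Substituting h_Y = 0 and rearranging gives the linear system (I - Q) h = 1:
  [5/6, -1/4, -1/12, -1/3] . (h_X, h_Z, h_W, h_U) = 1
  [-1/3, 5/6, -1/12, -1/6] . (h_X, h_Z, h_W, h_U) = 1
  [-1/3, -1/3, 11/12, -1/6] . (h_X, h_Z, h_W, h_U) = 1
  [-1/3, -1/4, -1/12, 5/6] . (h_X, h_Z, h_W, h_U) = 1

Solving yields:
  h_X = 39/7
  h_Z = 36/7
  h_W = 6
  h_U = 39/7

Starting state is X, so the expected hitting time is h_X = 39/7.

Answer: 39/7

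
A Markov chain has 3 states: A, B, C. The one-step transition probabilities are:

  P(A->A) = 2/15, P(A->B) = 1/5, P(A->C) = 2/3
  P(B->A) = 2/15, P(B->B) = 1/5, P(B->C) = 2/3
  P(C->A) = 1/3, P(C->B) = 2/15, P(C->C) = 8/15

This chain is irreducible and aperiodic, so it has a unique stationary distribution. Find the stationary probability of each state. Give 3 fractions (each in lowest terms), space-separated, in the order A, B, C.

The stationary distribution satisfies pi = pi * P, i.e.:
  pi_A = 2/15*pi_A + 2/15*pi_B + 1/3*pi_C
  pi_B = 1/5*pi_A + 1/5*pi_B + 2/15*pi_C
  pi_C = 2/3*pi_A + 2/3*pi_B + 8/15*pi_C
with normalization: pi_A + pi_B + pi_C = 1.

Using the first 2 balance equations plus normalization, the linear system A*pi = b is:
  [-13/15, 2/15, 1/3] . pi = 0
  [1/5, -4/5, 2/15] . pi = 0
  [1, 1, 1] . pi = 1

Solving yields:
  pi_A = 64/255
  pi_B = 41/255
  pi_C = 10/17

Verification (pi * P):
  64/255*2/15 + 41/255*2/15 + 10/17*1/3 = 64/255 = pi_A  (ok)
  64/255*1/5 + 41/255*1/5 + 10/17*2/15 = 41/255 = pi_B  (ok)
  64/255*2/3 + 41/255*2/3 + 10/17*8/15 = 10/17 = pi_C  (ok)

Answer: 64/255 41/255 10/17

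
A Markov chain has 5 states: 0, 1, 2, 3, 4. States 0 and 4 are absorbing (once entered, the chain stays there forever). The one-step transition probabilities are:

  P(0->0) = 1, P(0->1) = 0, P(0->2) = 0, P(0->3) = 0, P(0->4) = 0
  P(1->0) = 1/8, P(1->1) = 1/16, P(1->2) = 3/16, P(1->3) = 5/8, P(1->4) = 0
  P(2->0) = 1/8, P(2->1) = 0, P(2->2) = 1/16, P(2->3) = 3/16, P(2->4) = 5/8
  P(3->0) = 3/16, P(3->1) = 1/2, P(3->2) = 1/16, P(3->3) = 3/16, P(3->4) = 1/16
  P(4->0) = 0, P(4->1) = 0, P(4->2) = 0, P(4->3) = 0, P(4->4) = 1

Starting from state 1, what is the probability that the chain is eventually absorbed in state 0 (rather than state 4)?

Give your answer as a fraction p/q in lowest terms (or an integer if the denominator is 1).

Let a_i = P(absorbed in 0 | start in state i).
Boundary conditions: a_0 = 1, a_4 = 0.
For each transient state i, a_i = sum_j P(i->j) * a_j:
  a_1 = 1/8*a_0 + 1/16*a_1 + 3/16*a_2 + 5/8*a_3 + 0*a_4
  a_2 = 1/8*a_0 + 0*a_1 + 1/16*a_2 + 3/16*a_3 + 5/8*a_4
  a_3 = 3/16*a_0 + 1/2*a_1 + 1/16*a_2 + 3/16*a_3 + 1/16*a_4

Substituting a_0 = 1 and a_4 = 0, rearrange to (I - Q) a = r where r[i] = P(i -> 0):
  [15/16, -3/16, -5/8] . (a_1, a_2, a_3) = 1/8
  [0, 15/16, -3/16] . (a_1, a_2, a_3) = 1/8
  [-1/2, -1/16, 13/16] . (a_1, a_2, a_3) = 3/16

Solving yields:
  a_1 = 959/1608
  a_2 = 413/1608
  a_3 = 331/536

Starting state is 1, so the absorption probability is a_1 = 959/1608.

Answer: 959/1608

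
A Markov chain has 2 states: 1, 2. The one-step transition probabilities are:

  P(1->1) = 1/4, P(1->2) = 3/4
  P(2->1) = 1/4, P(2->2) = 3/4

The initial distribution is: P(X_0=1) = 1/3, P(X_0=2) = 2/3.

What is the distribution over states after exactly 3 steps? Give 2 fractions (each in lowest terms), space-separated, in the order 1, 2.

Propagating the distribution step by step (d_{t+1} = d_t * P):
d_0 = (1=1/3, 2=2/3)
  d_1[1] = 1/3*1/4 + 2/3*1/4 = 1/4
  d_1[2] = 1/3*3/4 + 2/3*3/4 = 3/4
d_1 = (1=1/4, 2=3/4)
  d_2[1] = 1/4*1/4 + 3/4*1/4 = 1/4
  d_2[2] = 1/4*3/4 + 3/4*3/4 = 3/4
d_2 = (1=1/4, 2=3/4)
  d_3[1] = 1/4*1/4 + 3/4*1/4 = 1/4
  d_3[2] = 1/4*3/4 + 3/4*3/4 = 3/4
d_3 = (1=1/4, 2=3/4)

Answer: 1/4 3/4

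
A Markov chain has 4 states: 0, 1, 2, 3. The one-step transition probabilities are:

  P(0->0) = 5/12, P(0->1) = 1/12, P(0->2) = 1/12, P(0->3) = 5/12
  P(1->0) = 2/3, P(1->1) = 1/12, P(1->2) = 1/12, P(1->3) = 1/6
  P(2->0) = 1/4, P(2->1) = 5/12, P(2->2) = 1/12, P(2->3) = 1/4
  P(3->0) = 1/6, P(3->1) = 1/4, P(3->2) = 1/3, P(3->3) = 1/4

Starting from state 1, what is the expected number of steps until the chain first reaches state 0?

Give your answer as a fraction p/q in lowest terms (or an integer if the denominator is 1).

Answer: 1548/797

Derivation:
Let h_i = expected steps to first reach 0 from state i.
Boundary: h_0 = 0.
First-step equations for the other states:
  h_1 = 1 + 2/3*h_0 + 1/12*h_1 + 1/12*h_2 + 1/6*h_3
  h_2 = 1 + 1/4*h_0 + 5/12*h_1 + 1/12*h_2 + 1/4*h_3
  h_3 = 1 + 1/6*h_0 + 1/4*h_1 + 1/3*h_2 + 1/4*h_3

Substituting h_0 = 0 and rearranging gives the linear system (I - Q) h = 1:
  [11/12, -1/12, -1/6] . (h_1, h_2, h_3) = 1
  [-5/12, 11/12, -1/4] . (h_1, h_2, h_3) = 1
  [-1/4, -1/3, 3/4] . (h_1, h_2, h_3) = 1

Solving yields:
  h_1 = 1548/797
  h_2 = 2280/797
  h_3 = 2592/797

Starting state is 1, so the expected hitting time is h_1 = 1548/797.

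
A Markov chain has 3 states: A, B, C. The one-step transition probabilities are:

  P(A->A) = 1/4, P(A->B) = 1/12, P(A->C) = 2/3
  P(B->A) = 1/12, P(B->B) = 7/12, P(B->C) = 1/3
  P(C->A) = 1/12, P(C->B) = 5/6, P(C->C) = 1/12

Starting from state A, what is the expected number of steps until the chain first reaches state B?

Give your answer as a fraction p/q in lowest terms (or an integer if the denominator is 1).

Let h_i = expected steps to first reach B from state i.
Boundary: h_B = 0.
First-step equations for the other states:
  h_A = 1 + 1/4*h_A + 1/12*h_B + 2/3*h_C
  h_C = 1 + 1/12*h_A + 5/6*h_B + 1/12*h_C

Substituting h_B = 0 and rearranging gives the linear system (I - Q) h = 1:
  [3/4, -2/3] . (h_A, h_C) = 1
  [-1/12, 11/12] . (h_A, h_C) = 1

Solving yields:
  h_A = 228/91
  h_C = 120/91

Starting state is A, so the expected hitting time is h_A = 228/91.

Answer: 228/91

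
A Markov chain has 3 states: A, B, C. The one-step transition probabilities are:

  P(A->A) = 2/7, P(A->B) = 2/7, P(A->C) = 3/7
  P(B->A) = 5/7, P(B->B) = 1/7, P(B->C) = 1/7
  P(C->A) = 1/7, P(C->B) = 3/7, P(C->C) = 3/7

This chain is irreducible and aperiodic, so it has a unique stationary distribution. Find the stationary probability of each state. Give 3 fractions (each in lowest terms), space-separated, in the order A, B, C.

The stationary distribution satisfies pi = pi * P, i.e.:
  pi_A = 2/7*pi_A + 5/7*pi_B + 1/7*pi_C
  pi_B = 2/7*pi_A + 1/7*pi_B + 3/7*pi_C
  pi_C = 3/7*pi_A + 1/7*pi_B + 3/7*pi_C
with normalization: pi_A + pi_B + pi_C = 1.

Using the first 2 balance equations plus normalization, the linear system A*pi = b is:
  [-5/7, 5/7, 1/7] . pi = 0
  [2/7, -6/7, 3/7] . pi = 0
  [1, 1, 1] . pi = 1

Solving yields:
  pi_A = 21/58
  pi_B = 17/58
  pi_C = 10/29

Verification (pi * P):
  21/58*2/7 + 17/58*5/7 + 10/29*1/7 = 21/58 = pi_A  (ok)
  21/58*2/7 + 17/58*1/7 + 10/29*3/7 = 17/58 = pi_B  (ok)
  21/58*3/7 + 17/58*1/7 + 10/29*3/7 = 10/29 = pi_C  (ok)

Answer: 21/58 17/58 10/29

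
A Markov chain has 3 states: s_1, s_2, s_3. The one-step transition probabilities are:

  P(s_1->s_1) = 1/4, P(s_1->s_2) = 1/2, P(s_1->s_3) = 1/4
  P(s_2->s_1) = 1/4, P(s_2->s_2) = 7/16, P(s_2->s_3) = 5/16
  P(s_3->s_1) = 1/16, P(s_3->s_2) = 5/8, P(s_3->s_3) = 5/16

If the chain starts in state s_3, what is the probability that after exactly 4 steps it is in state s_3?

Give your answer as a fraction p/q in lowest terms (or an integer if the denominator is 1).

Computing P^4 by repeated multiplication:
P^1 =
  s_1: [1/4, 1/2, 1/4]
  s_2: [1/4, 7/16, 5/16]
  s_3: [1/16, 5/8, 5/16]
P^2 =
  s_1: [13/64, 1/2, 19/64]
  s_2: [49/256, 131/256, 19/64]
  s_3: [49/256, 1/2, 79/256]
P^3 =
  s_1: [199/1024, 259/512, 307/1024]
  s_2: [199/1024, 2069/4096, 1231/4096]
  s_3: [787/4096, 1039/2048, 1231/4096]
P^4 =
  s_1: [3175/16384, 259/512, 4921/16384]
  s_2: [12691/65536, 33161/65536, 4921/16384]
  s_3: [12691/65536, 259/512, 19693/65536]

(P^4)[s_3 -> s_3] = 19693/65536

Answer: 19693/65536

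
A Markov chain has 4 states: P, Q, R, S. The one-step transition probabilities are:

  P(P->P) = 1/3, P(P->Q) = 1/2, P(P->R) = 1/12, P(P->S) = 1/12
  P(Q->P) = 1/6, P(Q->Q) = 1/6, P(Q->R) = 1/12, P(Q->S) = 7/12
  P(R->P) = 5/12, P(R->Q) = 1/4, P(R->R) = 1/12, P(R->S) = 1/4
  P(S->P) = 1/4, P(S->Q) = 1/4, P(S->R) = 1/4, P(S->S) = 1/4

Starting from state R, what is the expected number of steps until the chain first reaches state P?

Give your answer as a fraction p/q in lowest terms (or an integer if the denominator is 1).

Let h_i = expected steps to first reach P from state i.
Boundary: h_P = 0.
First-step equations for the other states:
  h_Q = 1 + 1/6*h_P + 1/6*h_Q + 1/12*h_R + 7/12*h_S
  h_R = 1 + 5/12*h_P + 1/4*h_Q + 1/12*h_R + 1/4*h_S
  h_S = 1 + 1/4*h_P + 1/4*h_Q + 1/4*h_R + 1/4*h_S

Substituting h_P = 0 and rearranging gives the linear system (I - Q) h = 1:
  [5/6, -1/12, -7/12] . (h_Q, h_R, h_S) = 1
  [-1/4, 11/12, -1/4] . (h_Q, h_R, h_S) = 1
  [-1/4, -1/4, 3/4] . (h_Q, h_R, h_S) = 1

Solving yields:
  h_Q = 80/19
  h_R = 312/95
  h_S = 364/95

Starting state is R, so the expected hitting time is h_R = 312/95.

Answer: 312/95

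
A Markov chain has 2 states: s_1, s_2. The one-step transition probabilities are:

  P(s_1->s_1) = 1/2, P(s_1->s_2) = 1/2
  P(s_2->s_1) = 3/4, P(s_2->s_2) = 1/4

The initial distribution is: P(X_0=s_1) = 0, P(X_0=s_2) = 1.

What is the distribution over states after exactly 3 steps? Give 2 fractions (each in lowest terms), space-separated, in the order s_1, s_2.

Propagating the distribution step by step (d_{t+1} = d_t * P):
d_0 = (s_1=0, s_2=1)
  d_1[s_1] = 0*1/2 + 1*3/4 = 3/4
  d_1[s_2] = 0*1/2 + 1*1/4 = 1/4
d_1 = (s_1=3/4, s_2=1/4)
  d_2[s_1] = 3/4*1/2 + 1/4*3/4 = 9/16
  d_2[s_2] = 3/4*1/2 + 1/4*1/4 = 7/16
d_2 = (s_1=9/16, s_2=7/16)
  d_3[s_1] = 9/16*1/2 + 7/16*3/4 = 39/64
  d_3[s_2] = 9/16*1/2 + 7/16*1/4 = 25/64
d_3 = (s_1=39/64, s_2=25/64)

Answer: 39/64 25/64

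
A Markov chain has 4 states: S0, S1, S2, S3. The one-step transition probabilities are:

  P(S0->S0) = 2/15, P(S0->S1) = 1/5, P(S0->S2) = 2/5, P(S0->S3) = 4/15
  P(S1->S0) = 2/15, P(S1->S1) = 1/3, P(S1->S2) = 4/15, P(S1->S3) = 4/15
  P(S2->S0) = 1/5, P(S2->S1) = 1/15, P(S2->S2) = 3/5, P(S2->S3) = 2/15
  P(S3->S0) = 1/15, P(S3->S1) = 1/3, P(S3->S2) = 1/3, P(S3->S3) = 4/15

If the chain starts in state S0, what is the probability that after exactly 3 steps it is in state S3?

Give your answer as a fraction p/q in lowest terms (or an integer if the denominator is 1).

Computing P^3 by repeated multiplication:
P^1 =
  S0: [2/15, 1/5, 2/5, 4/15]
  S1: [2/15, 1/3, 4/15, 4/15]
  S2: [1/5, 1/15, 3/5, 2/15]
  S3: [1/15, 1/3, 1/3, 4/15]
P^2 =
  S0: [32/225, 47/225, 98/225, 16/75]
  S1: [2/15, 11/45, 88/225, 52/225]
  S2: [37/225, 11/75, 113/225, 14/75]
  S3: [31/225, 53/225, 91/225, 2/9]
P^3 =
  S0: [4/27, 223/1125, 1502/3375, 704/3375]
  S1: [18/125, 713/3375, 484/1125, 724/3375]
  S2: [521/3375, 599/3375, 527/1125, 674/3375]
  S3: [491/3375, 233/1125, 163/375, 718/3375]

(P^3)[S0 -> S3] = 704/3375

Answer: 704/3375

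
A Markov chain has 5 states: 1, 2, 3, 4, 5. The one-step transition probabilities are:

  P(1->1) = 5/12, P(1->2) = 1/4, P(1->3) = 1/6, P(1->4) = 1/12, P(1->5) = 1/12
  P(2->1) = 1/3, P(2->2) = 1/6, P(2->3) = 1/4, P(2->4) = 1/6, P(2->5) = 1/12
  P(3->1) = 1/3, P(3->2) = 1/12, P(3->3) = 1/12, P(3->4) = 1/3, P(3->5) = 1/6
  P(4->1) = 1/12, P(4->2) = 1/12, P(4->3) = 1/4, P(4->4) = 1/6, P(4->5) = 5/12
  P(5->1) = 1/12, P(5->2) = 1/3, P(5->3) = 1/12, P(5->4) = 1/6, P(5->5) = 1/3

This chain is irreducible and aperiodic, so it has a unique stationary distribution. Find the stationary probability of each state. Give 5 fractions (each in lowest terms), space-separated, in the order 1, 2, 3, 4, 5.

Answer: 2135/8203 3191/16406 2727/16406 2833/16406 3385/16406

Derivation:
The stationary distribution satisfies pi = pi * P, i.e.:
  pi_1 = 5/12*pi_1 + 1/3*pi_2 + 1/3*pi_3 + 1/12*pi_4 + 1/12*pi_5
  pi_2 = 1/4*pi_1 + 1/6*pi_2 + 1/12*pi_3 + 1/12*pi_4 + 1/3*pi_5
  pi_3 = 1/6*pi_1 + 1/4*pi_2 + 1/12*pi_3 + 1/4*pi_4 + 1/12*pi_5
  pi_4 = 1/12*pi_1 + 1/6*pi_2 + 1/3*pi_3 + 1/6*pi_4 + 1/6*pi_5
  pi_5 = 1/12*pi_1 + 1/12*pi_2 + 1/6*pi_3 + 5/12*pi_4 + 1/3*pi_5
with normalization: pi_1 + pi_2 + pi_3 + pi_4 + pi_5 = 1.

Using the first 4 balance equations plus normalization, the linear system A*pi = b is:
  [-7/12, 1/3, 1/3, 1/12, 1/12] . pi = 0
  [1/4, -5/6, 1/12, 1/12, 1/3] . pi = 0
  [1/6, 1/4, -11/12, 1/4, 1/12] . pi = 0
  [1/12, 1/6, 1/3, -5/6, 1/6] . pi = 0
  [1, 1, 1, 1, 1] . pi = 1

Solving yields:
  pi_1 = 2135/8203
  pi_2 = 3191/16406
  pi_3 = 2727/16406
  pi_4 = 2833/16406
  pi_5 = 3385/16406

Verification (pi * P):
  2135/8203*5/12 + 3191/16406*1/3 + 2727/16406*1/3 + 2833/16406*1/12 + 3385/16406*1/12 = 2135/8203 = pi_1  (ok)
  2135/8203*1/4 + 3191/16406*1/6 + 2727/16406*1/12 + 2833/16406*1/12 + 3385/16406*1/3 = 3191/16406 = pi_2  (ok)
  2135/8203*1/6 + 3191/16406*1/4 + 2727/16406*1/12 + 2833/16406*1/4 + 3385/16406*1/12 = 2727/16406 = pi_3  (ok)
  2135/8203*1/12 + 3191/16406*1/6 + 2727/16406*1/3 + 2833/16406*1/6 + 3385/16406*1/6 = 2833/16406 = pi_4  (ok)
  2135/8203*1/12 + 3191/16406*1/12 + 2727/16406*1/6 + 2833/16406*5/12 + 3385/16406*1/3 = 3385/16406 = pi_5  (ok)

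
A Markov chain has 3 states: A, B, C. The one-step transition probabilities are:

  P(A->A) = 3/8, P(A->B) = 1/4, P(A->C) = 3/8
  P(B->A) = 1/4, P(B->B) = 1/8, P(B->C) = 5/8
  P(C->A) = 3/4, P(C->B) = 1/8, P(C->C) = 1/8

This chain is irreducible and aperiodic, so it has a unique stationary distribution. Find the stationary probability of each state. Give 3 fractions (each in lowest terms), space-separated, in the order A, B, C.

The stationary distribution satisfies pi = pi * P, i.e.:
  pi_A = 3/8*pi_A + 1/4*pi_B + 3/4*pi_C
  pi_B = 1/4*pi_A + 1/8*pi_B + 1/8*pi_C
  pi_C = 3/8*pi_A + 5/8*pi_B + 1/8*pi_C
with normalization: pi_A + pi_B + pi_C = 1.

Using the first 2 balance equations plus normalization, the linear system A*pi = b is:
  [-5/8, 1/4, 3/4] . pi = 0
  [1/4, -7/8, 1/8] . pi = 0
  [1, 1, 1] . pi = 1

Solving yields:
  pi_A = 11/23
  pi_B = 17/92
  pi_C = 31/92

Verification (pi * P):
  11/23*3/8 + 17/92*1/4 + 31/92*3/4 = 11/23 = pi_A  (ok)
  11/23*1/4 + 17/92*1/8 + 31/92*1/8 = 17/92 = pi_B  (ok)
  11/23*3/8 + 17/92*5/8 + 31/92*1/8 = 31/92 = pi_C  (ok)

Answer: 11/23 17/92 31/92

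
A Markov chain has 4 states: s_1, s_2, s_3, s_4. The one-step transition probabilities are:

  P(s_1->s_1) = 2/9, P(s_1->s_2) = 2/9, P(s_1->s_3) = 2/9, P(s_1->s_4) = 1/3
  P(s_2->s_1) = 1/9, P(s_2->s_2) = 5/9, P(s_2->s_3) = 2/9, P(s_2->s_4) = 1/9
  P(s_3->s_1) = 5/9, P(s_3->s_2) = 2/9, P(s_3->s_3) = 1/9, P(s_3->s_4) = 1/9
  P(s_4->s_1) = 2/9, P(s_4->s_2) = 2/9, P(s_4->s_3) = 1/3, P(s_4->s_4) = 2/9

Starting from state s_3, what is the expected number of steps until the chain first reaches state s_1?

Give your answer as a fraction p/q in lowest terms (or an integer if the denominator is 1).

Let h_i = expected steps to first reach s_1 from state i.
Boundary: h_s_1 = 0.
First-step equations for the other states:
  h_s_2 = 1 + 1/9*h_s_1 + 5/9*h_s_2 + 2/9*h_s_3 + 1/9*h_s_4
  h_s_3 = 1 + 5/9*h_s_1 + 2/9*h_s_2 + 1/9*h_s_3 + 1/9*h_s_4
  h_s_4 = 1 + 2/9*h_s_1 + 2/9*h_s_2 + 1/3*h_s_3 + 2/9*h_s_4

Substituting h_s_1 = 0 and rearranging gives the linear system (I - Q) h = 1:
  [4/9, -2/9, -1/9] . (h_s_2, h_s_3, h_s_4) = 1
  [-2/9, 8/9, -1/9] . (h_s_2, h_s_3, h_s_4) = 1
  [-2/9, -1/3, 7/9] . (h_s_2, h_s_3, h_s_4) = 1

Solving yields:
  h_s_2 = 360/79
  h_s_3 = 216/79
  h_s_4 = 297/79

Starting state is s_3, so the expected hitting time is h_s_3 = 216/79.

Answer: 216/79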